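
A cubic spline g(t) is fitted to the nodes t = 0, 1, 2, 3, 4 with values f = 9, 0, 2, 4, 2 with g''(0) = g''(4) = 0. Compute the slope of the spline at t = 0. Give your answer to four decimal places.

-11.8750

With σ_i denoting the second derivative at x_i, h_i = 1, 1, 1, 1, and Δ_i = (y_(i+1) − y_i)/h_i = -9, 2, 2, -2:
  1·σ_0 + 4·σ_1 + 1·σ_2 = 6(Δ_1 - Δ_0) = 66
  1·σ_1 + 4·σ_2 + 1·σ_3 = 6(Δ_2 - Δ_1) = 0
  1·σ_2 + 4·σ_3 + 1·σ_4 = 6(Δ_3 - Δ_2) = -24
Natural end conditions: σ_0 = σ_4 = 0.
Solving: σ_0 = 0, σ_1 = 69/4, σ_2 = -3, σ_3 = -21/4, σ_4 = 0.
On [0, 1], g'(t) = b_0 + 2c_0·t + 3d_0·t² with b_0 = Δ_0 - h_0(2σ_0 + σ_1)/6 = -95/8, c_0 = σ_0/2 = 0, d_0 = (σ_1 - σ_0)/(6h_0) = 23/8. So g'(0) = -95/8.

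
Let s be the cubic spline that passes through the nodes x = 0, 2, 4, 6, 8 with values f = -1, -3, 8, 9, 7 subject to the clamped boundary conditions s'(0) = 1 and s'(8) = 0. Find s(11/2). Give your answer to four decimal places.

With σ_i denoting the second derivative at x_i, h_i = 2, 2, 2, 2, and Δ_i = (y_(i+1) − y_i)/h_i = -1, 11/2, 1/2, -1:
  2·σ_0 + 8·σ_1 + 2·σ_2 = 6(Δ_1 - Δ_0) = 39
  2·σ_1 + 8·σ_2 + 2·σ_3 = 6(Δ_2 - Δ_1) = -30
  2·σ_2 + 8·σ_3 + 2·σ_4 = 6(Δ_3 - Δ_2) = -9
Clamped end conditions give two more equations: 2h_0·σ_0 + h_0·σ_1 = 6(Δ_0 - s'(0)) = -12 and h_3·σ_3 + 2h_3·σ_4 = 6(s'(8) - Δ_3) = 6.
Solving the tridiagonal system: σ_0 = -197/28, σ_1 = 113/14, σ_2 = -23/4, σ_3 = -1/14, σ_4 = 43/28.
On [4, 6], s(x) = 8 + 61/14·(x - 4) - 23/8·(x - 4)² + 53/112·(x - 4)³.
With (x - 4) = 3/2: s(11/2) = 1237/128.

9.6641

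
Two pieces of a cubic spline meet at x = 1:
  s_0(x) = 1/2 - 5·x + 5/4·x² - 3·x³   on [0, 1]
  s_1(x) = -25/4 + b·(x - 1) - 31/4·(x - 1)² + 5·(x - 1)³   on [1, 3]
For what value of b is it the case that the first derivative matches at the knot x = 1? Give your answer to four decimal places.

-11.5000

s_0'(x) = -5 + 5/2·x - 9·x², so s_0'(1) = -23/2. On the right, s_1'(1) = b, so b = -23/2.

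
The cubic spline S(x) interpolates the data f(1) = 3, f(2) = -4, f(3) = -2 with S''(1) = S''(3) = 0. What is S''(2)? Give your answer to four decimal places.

Write M_i for S''(x_i). With h_i = 1, 1 and divided differences Δ_i = -7, 2, the continuity of S' gives the tridiagonal system
  1·M_0 + 4·M_1 + 1·M_2 = 6(Δ_1 - Δ_0) = 54
Natural end conditions: M_0 = M_2 = 0.
Hence M_0 = 0, M_1 = 27/2, M_2 = 0.

13.5000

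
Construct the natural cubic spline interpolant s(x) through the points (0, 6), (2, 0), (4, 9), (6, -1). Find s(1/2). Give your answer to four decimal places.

Let M_i = s''(x_i). Step sizes h_i = 2, 2, 2; slopes of the chords Δ_i = (y_(i+1) - y_i)/h_i = -3, 9/2, -5.
  2·M_0 + 8·M_1 + 2·M_2 = 6(Δ_1 - Δ_0) = 45
  2·M_1 + 8·M_2 + 2·M_3 = 6(Δ_2 - Δ_1) = -57
Natural end conditions: M_0 = M_3 = 0.
Solving the tridiagonal system: M_0 = 0, M_1 = 79/10, M_2 = -91/10, M_3 = 0.
On [0, 2], s(x) = 6 - 169/30·x + 0·x² + 79/120·x³.
With x = 1/2: s(1/2) = 209/64.

3.2656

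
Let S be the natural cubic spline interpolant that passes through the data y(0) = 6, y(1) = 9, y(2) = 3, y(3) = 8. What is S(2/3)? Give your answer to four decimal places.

Write m_i for S''(x_i). With h_i = 1, 1, 1 and divided differences Δ_i = 3, -6, 5, the continuity of S' gives the tridiagonal system
  1·m_0 + 4·m_1 + 1·m_2 = 6(Δ_1 - Δ_0) = -54
  1·m_1 + 4·m_2 + 1·m_3 = 6(Δ_2 - Δ_1) = 66
Natural end conditions: m_0 = m_3 = 0.
Solving the tridiagonal system: m_0 = 0, m_1 = -94/5, m_2 = 106/5, m_3 = 0.
On [0, 1], S(x) = 6 + 92/15·x + 0·x² - 47/15·x³.
With x = 2/3: S(2/3) = 742/81.

9.1605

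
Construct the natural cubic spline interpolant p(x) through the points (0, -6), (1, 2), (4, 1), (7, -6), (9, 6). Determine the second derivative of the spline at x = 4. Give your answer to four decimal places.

Put M_i = p'' at the i-th knot. Here h = (1, 3, 3, 2) and Δ = (8, -1/3, -7/3, 6), so the interior equations h_(i-1)·M_(i-1) + 2(h_(i-1)+h_i)·M_i + h_i·M_(i+1) = 6(Δ_i − Δ_(i-1)) read
  1·M_0 + 8·M_1 + 3·M_2 = 6(Δ_1 - Δ_0) = -50
  3·M_1 + 12·M_2 + 3·M_3 = 6(Δ_2 - Δ_1) = -12
  3·M_2 + 10·M_3 + 2·M_4 = 6(Δ_3 - Δ_2) = 50
Natural end conditions: M_0 = M_4 = 0.
Solving: M_0 = 0, M_1 = -790/133, M_2 = -110/133, M_3 = 698/133, M_4 = 0.

-0.8271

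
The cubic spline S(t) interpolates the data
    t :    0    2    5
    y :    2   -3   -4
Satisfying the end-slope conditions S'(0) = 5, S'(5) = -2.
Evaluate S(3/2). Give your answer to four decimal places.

-0.7516

Let M_i = S''(x_i). Step sizes h_i = 2, 3; slopes of the chords Δ_i = (y_(i+1) - y_i)/h_i = -5/2, -1/3.
  2·M_0 + 10·M_1 + 3·M_2 = 6(Δ_1 - Δ_0) = 13
Clamped end conditions give two more equations: 2h_0·M_0 + h_0·M_1 = 6(Δ_0 - S'(0)) = -45 and h_1·M_1 + 2h_1·M_2 = 6(S'(5) - Δ_1) = -10.
Solving the tridiagonal system: M_0 = -279/20, M_1 = 27/5, M_2 = -131/30.
On [0, 2], S(t) = 2 + 5·t - 279/40·t² + 129/80·t³.
With t = 3/2: S(3/2) = -481/640.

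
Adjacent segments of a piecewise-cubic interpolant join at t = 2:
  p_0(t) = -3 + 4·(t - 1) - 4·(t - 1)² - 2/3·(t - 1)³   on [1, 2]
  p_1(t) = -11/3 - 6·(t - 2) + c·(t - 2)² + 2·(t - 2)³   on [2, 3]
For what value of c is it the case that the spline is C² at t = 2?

p_0''(t) = -8 - 4·(t - 1), so p_0''(2) = -12. On the right, p_1''(2) = 2c, so c = -6.

-6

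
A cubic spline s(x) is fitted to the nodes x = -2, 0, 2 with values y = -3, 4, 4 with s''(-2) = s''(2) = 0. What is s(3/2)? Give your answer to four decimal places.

4.4102

Put m_i = s'' at the i-th knot. Here h = (2, 2) and Δ = (7/2, 0), so the interior equations h_(i-1)·m_(i-1) + 2(h_(i-1)+h_i)·m_i + h_i·m_(i+1) = 6(Δ_i − Δ_(i-1)) read
  2·m_0 + 8·m_1 + 2·m_2 = 6(Δ_1 - Δ_0) = -21
Natural end conditions: m_0 = m_2 = 0.
Solving: m_0 = 0, m_1 = -21/8, m_2 = 0.
On [0, 2], s(x) = 4 + 7/4·x - 21/16·x² + 7/32·x³.
With x = 3/2: s(3/2) = 1129/256.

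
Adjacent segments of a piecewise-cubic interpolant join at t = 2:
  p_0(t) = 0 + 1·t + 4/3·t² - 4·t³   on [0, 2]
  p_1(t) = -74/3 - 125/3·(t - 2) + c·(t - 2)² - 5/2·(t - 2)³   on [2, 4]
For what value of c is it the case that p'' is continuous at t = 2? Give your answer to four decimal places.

p_0''(t) = 8/3 - 24·t, so p_0''(2) = -136/3. On the right, p_1''(2) = 2c, so c = -68/3.

-22.6667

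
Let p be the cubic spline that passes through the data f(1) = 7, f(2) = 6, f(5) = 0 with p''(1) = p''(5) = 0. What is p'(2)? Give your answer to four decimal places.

Let m_i = p''(x_i). Step sizes h_i = 1, 3; slopes of the chords Δ_i = (y_(i+1) - y_i)/h_i = -1, -2.
  1·m_0 + 8·m_1 + 3·m_2 = 6(Δ_1 - Δ_0) = -6
Natural end conditions: m_0 = m_2 = 0.
Hence m_0 = 0, m_1 = -3/4, m_2 = 0.
On [2, 5], p'(x) = b_1 + 2c_1·(x - 2) + 3d_1·(x - 2)² with b_1 = Δ_1 - h_1(2m_1 + m_2)/6 = -5/4, c_1 = m_1/2 = -3/8, d_1 = (m_2 - m_1)/(6h_1) = 1/24. So p'(2) = -5/4.

-1.2500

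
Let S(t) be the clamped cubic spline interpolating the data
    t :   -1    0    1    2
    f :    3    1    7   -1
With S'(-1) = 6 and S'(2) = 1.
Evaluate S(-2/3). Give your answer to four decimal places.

3.2173

With M_i denoting the second derivative at x_i, h_i = 1, 1, 1, and Δ_i = (y_(i+1) − y_i)/h_i = -2, 6, -8:
  1·M_0 + 4·M_1 + 1·M_2 = 6(Δ_1 - Δ_0) = 48
  1·M_1 + 4·M_2 + 1·M_3 = 6(Δ_2 - Δ_1) = -84
Clamped end conditions give two more equations: 2h_0·M_0 + h_0·M_1 = 6(Δ_0 - S'(-1)) = -48 and h_2·M_2 + 2h_2·M_3 = 6(S'(2) - Δ_2) = 54.
Forward elimination and back-substitution give M_0 = -602/15, M_1 = 484/15, M_2 = -614/15, M_3 = 712/15.
On [-1, 0], S(t) = 3 + 6·(t + 1) - 301/15·(t + 1)² + 181/15·(t + 1)³.
With (t + 1) = 1/3: S(-2/3) = 1303/405.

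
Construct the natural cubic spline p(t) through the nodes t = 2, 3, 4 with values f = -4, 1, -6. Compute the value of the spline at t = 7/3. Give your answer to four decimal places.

-1.4444

With σ_i denoting the second derivative at x_i, h_i = 1, 1, and Δ_i = (y_(i+1) − y_i)/h_i = 5, -7:
  1·σ_0 + 4·σ_1 + 1·σ_2 = 6(Δ_1 - Δ_0) = -72
Natural end conditions: σ_0 = σ_2 = 0.
Solving: σ_0 = 0, σ_1 = -18, σ_2 = 0.
On [2, 3], p(t) = -4 + 8·(t - 2) + 0·(t - 2)² - 3·(t - 2)³.
With (t - 2) = 1/3: p(7/3) = -13/9.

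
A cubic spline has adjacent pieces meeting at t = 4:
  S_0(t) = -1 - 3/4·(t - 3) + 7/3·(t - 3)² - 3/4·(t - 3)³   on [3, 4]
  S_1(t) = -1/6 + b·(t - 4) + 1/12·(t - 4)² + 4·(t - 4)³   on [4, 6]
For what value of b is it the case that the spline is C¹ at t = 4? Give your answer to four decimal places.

1.6667

S_0'(t) = -3/4 + 14/3·(t - 3) - 9/4·(t - 3)², so S_0'(4) = 5/3. On the right, S_1'(4) = b, so b = 5/3.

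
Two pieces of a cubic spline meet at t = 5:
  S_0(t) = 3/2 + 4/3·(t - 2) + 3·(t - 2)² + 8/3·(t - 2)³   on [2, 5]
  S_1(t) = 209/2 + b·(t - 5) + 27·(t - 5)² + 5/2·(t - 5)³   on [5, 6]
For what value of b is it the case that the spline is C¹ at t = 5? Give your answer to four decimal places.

91.3333

S_0'(t) = 4/3 + 6·(t - 2) + 8·(t - 2)², so S_0'(5) = 274/3. On the right, S_1'(5) = b, so b = 274/3.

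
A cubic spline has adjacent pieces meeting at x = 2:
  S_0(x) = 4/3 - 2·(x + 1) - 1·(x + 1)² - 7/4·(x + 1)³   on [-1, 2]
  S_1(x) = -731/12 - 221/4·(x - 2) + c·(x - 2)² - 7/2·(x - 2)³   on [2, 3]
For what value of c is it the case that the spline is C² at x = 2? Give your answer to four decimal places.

-16.7500

S_0''(x) = -2 - 21/2·(x + 1), so S_0''(2) = -67/2. On the right, S_1''(2) = 2c, so c = -67/4.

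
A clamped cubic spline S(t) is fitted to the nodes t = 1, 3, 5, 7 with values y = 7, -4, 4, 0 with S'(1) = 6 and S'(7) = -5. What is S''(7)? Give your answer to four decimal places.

-0.3667

With M_i denoting the second derivative at x_i, h_i = 2, 2, 2, and Δ_i = (y_(i+1) − y_i)/h_i = -11/2, 4, -2:
  2·M_0 + 8·M_1 + 2·M_2 = 6(Δ_1 - Δ_0) = 57
  2·M_1 + 8·M_2 + 2·M_3 = 6(Δ_2 - Δ_1) = -36
Clamped end conditions give two more equations: 2h_0·M_0 + h_0·M_1 = 6(Δ_0 - S'(1)) = -69 and h_2·M_2 + 2h_2·M_3 = 6(S'(7) - Δ_2) = -18.
Forward elimination and back-substitution give M_0 = -749/30, M_1 = 463/30, M_2 = -124/15, M_3 = -11/30.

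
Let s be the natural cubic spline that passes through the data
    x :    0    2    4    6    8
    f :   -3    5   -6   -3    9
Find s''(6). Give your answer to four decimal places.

With σ_i denoting the second derivative at x_i, h_i = 2, 2, 2, 2, and Δ_i = (y_(i+1) − y_i)/h_i = 4, -11/2, 3/2, 6:
  2·σ_0 + 8·σ_1 + 2·σ_2 = 6(Δ_1 - Δ_0) = -57
  2·σ_1 + 8·σ_2 + 2·σ_3 = 6(Δ_2 - Δ_1) = 42
  2·σ_2 + 8·σ_3 + 2·σ_4 = 6(Δ_3 - Δ_2) = 27
Natural end conditions: σ_0 = σ_4 = 0.
Forward elimination and back-substitution give σ_0 = 0, σ_1 = -249/28, σ_2 = 99/14, σ_3 = 45/28, σ_4 = 0.

1.6071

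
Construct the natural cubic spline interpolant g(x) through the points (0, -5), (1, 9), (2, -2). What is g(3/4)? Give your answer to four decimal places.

Put M_i = g'' at the i-th knot. Here h = (1, 1) and Δ = (14, -11), so the interior equations h_(i-1)·M_(i-1) + 2(h_(i-1)+h_i)·M_i + h_i·M_(i+1) = 6(Δ_i − Δ_(i-1)) read
  1·M_0 + 4·M_1 + 1·M_2 = 6(Δ_1 - Δ_0) = -150
Natural end conditions: M_0 = M_2 = 0.
Hence M_0 = 0, M_1 = -75/2, M_2 = 0.
On [0, 1], g(x) = -5 + 81/4·x + 0·x² - 25/4·x³.
With x = 3/4: g(3/4) = 1933/256.

7.5508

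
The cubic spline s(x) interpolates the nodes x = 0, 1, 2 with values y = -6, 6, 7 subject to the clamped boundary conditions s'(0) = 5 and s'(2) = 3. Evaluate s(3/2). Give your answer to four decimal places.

7.0938

Let m_i = s''(x_i). Step sizes h_i = 1, 1; slopes of the chords Δ_i = (y_(i+1) - y_i)/h_i = 12, 1.
  1·m_0 + 4·m_1 + 1·m_2 = 6(Δ_1 - Δ_0) = -66
Clamped end conditions give two more equations: 2h_0·m_0 + h_0·m_1 = 6(Δ_0 - s'(0)) = 42 and h_1·m_1 + 2h_1·m_2 = 6(s'(2) - Δ_1) = 12.
Hence m_0 = 73/2, m_1 = -31, m_2 = 43/2.
On [1, 2], s(x) = 6 + 31/4·(x - 1) - 31/2·(x - 1)² + 35/4·(x - 1)³.
With (x - 1) = 1/2: s(3/2) = 227/32.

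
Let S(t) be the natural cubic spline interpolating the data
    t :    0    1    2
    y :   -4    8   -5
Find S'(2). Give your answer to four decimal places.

With m_i denoting the second derivative at x_i, h_i = 1, 1, and Δ_i = (y_(i+1) − y_i)/h_i = 12, -13:
  1·m_0 + 4·m_1 + 1·m_2 = 6(Δ_1 - Δ_0) = -150
Natural end conditions: m_0 = m_2 = 0.
Solving: m_0 = 0, m_1 = -75/2, m_2 = 0.
On [1, 2], S'(t) = b_1 + 2c_1·(t - 1) + 3d_1·(t - 1)² with b_1 = Δ_1 - h_1(2m_1 + m_2)/6 = -1/2, c_1 = m_1/2 = -75/4, d_1 = (m_2 - m_1)/(6h_1) = 25/4. So S'(2) = -77/4.

-19.2500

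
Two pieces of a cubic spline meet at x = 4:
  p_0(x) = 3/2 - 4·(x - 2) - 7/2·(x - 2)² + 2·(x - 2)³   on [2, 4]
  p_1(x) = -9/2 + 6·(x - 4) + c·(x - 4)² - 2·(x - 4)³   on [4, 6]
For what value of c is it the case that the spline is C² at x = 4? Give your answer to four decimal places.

8.5000

p_0''(x) = -7 + 12·(x - 2), so p_0''(4) = 17. On the right, p_1''(4) = 2c, so c = 17/2.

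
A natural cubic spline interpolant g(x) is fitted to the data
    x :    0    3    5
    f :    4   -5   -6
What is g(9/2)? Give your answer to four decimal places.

Let M_i = g''(x_i). Step sizes h_i = 3, 2; slopes of the chords Δ_i = (y_(i+1) - y_i)/h_i = -3, -1/2.
  3·M_0 + 10·M_1 + 2·M_2 = 6(Δ_1 - Δ_0) = 15
Natural end conditions: M_0 = M_2 = 0.
Solving the tridiagonal system: M_0 = 0, M_1 = 3/2, M_2 = 0.
On [3, 5], g(x) = -5 - 3/2·(x - 3) + 3/4·(x - 3)² - 1/8·(x - 3)³.
With (x - 3) = 3/2: g(9/2) = -383/64.

-5.9844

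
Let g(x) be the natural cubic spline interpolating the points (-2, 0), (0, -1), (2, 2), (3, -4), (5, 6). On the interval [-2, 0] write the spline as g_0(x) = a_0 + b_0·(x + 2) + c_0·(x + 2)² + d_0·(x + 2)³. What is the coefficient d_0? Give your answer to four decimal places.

Put m_i = g'' at the i-th knot. Here h = (2, 2, 1, 2) and Δ = (-1/2, 3/2, -6, 5), so the interior equations h_(i-1)·m_(i-1) + 2(h_(i-1)+h_i)·m_i + h_i·m_(i+1) = 6(Δ_i − Δ_(i-1)) read
  2·m_0 + 8·m_1 + 2·m_2 = 6(Δ_1 - Δ_0) = 12
  2·m_1 + 6·m_2 + 1·m_3 = 6(Δ_2 - Δ_1) = -45
  1·m_2 + 6·m_3 + 2·m_4 = 6(Δ_3 - Δ_2) = 66
Natural end conditions: m_0 = m_4 = 0.
Hence m_0 = 0, m_1 = 273/64, m_2 = -177/16, m_3 = 411/32, m_4 = 0.
On [-2, 0], with g_0(x) = a_0 + b_0·(x + 2) + c_0·(x + 2)² + d_0·(x + 2)³: c_0 = m_0/2 = 0, d_0 = (m_1 - m_0)/(6h_0) = 91/256, b_0 = Δ_0 - h_0(2m_0 + m_1)/6 = -123/64.

0.3555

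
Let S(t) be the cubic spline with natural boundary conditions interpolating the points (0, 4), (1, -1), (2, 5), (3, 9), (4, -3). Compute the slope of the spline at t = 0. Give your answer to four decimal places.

Put σ_i = S'' at the i-th knot. Here h = (1, 1, 1, 1) and Δ = (-5, 6, 4, -12), so the interior equations h_(i-1)·σ_(i-1) + 2(h_(i-1)+h_i)·σ_i + h_i·σ_(i+1) = 6(Δ_i − Δ_(i-1)) read
  1·σ_0 + 4·σ_1 + 1·σ_2 = 6(Δ_1 - Δ_0) = 66
  1·σ_1 + 4·σ_2 + 1·σ_3 = 6(Δ_2 - Δ_1) = -12
  1·σ_2 + 4·σ_3 + 1·σ_4 = 6(Δ_3 - Δ_2) = -96
Natural end conditions: σ_0 = σ_4 = 0.
Hence σ_0 = 0, σ_1 = 471/28, σ_2 = -9/7, σ_3 = -663/28, σ_4 = 0.
On [0, 1], S'(t) = b_0 + 2c_0·t + 3d_0·t² with b_0 = Δ_0 - h_0(2σ_0 + σ_1)/6 = -437/56, c_0 = σ_0/2 = 0, d_0 = (σ_1 - σ_0)/(6h_0) = 157/56. So S'(0) = -437/56.

-7.8036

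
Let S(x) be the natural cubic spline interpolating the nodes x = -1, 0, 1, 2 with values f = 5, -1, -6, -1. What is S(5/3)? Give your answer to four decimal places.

-3.4370

Write σ_i for S''(x_i). With h_i = 1, 1, 1 and divided differences Δ_i = -6, -5, 5, the continuity of S' gives the tridiagonal system
  1·σ_0 + 4·σ_1 + 1·σ_2 = 6(Δ_1 - Δ_0) = 6
  1·σ_1 + 4·σ_2 + 1·σ_3 = 6(Δ_2 - Δ_1) = 60
Natural end conditions: σ_0 = σ_3 = 0.
Solving the tridiagonal system: σ_0 = 0, σ_1 = -12/5, σ_2 = 78/5, σ_3 = 0.
On [1, 2], S(x) = -6 - 1/5·(x - 1) + 39/5·(x - 1)² - 13/5·(x - 1)³.
With (x - 1) = 2/3: S(5/3) = -464/135.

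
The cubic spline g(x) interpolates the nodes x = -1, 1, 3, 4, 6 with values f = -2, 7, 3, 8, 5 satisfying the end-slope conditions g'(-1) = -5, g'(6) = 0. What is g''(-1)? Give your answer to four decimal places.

20.9836

Put m_i = g'' at the i-th knot. Here h = (2, 2, 1, 2) and Δ = (9/2, -2, 5, -3/2), so the interior equations h_(i-1)·m_(i-1) + 2(h_(i-1)+h_i)·m_i + h_i·m_(i+1) = 6(Δ_i − Δ_(i-1)) read
  2·m_0 + 8·m_1 + 2·m_2 = 6(Δ_1 - Δ_0) = -39
  2·m_1 + 6·m_2 + 1·m_3 = 6(Δ_2 - Δ_1) = 42
  1·m_2 + 6·m_3 + 2·m_4 = 6(Δ_3 - Δ_2) = -39
Clamped end conditions give two more equations: 2h_0·m_0 + h_0·m_1 = 6(Δ_0 - g'(-1)) = 57 and h_3·m_3 + 2h_3·m_4 = 6(g'(6) - Δ_3) = 9.
Solving the tridiagonal system: m_0 = 1280/61, m_1 = -1643/122, m_2 = 1633/122, m_3 = -694/61, m_4 = 1937/244.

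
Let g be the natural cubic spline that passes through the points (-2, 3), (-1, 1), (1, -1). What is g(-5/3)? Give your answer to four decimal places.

With M_i denoting the second derivative at x_i, h_i = 1, 2, and Δ_i = (y_(i+1) − y_i)/h_i = -2, -1:
  1·M_0 + 6·M_1 + 2·M_2 = 6(Δ_1 - Δ_0) = 6
Natural end conditions: M_0 = M_2 = 0.
Hence M_0 = 0, M_1 = 1, M_2 = 0.
On [-2, -1], g(x) = 3 - 13/6·(x + 2) + 0·(x + 2)² + 1/6·(x + 2)³.
With (x + 2) = 1/3: g(-5/3) = 185/81.

2.2840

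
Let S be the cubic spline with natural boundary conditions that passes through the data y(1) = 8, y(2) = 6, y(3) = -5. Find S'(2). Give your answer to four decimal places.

-6.5000

Let M_i = S''(x_i). Step sizes h_i = 1, 1; slopes of the chords Δ_i = (y_(i+1) - y_i)/h_i = -2, -11.
  1·M_0 + 4·M_1 + 1·M_2 = 6(Δ_1 - Δ_0) = -54
Natural end conditions: M_0 = M_2 = 0.
Forward elimination and back-substitution give M_0 = 0, M_1 = -27/2, M_2 = 0.
On [2, 3], S'(x) = b_1 + 2c_1·(x - 2) + 3d_1·(x - 2)² with b_1 = Δ_1 - h_1(2M_1 + M_2)/6 = -13/2, c_1 = M_1/2 = -27/4, d_1 = (M_2 - M_1)/(6h_1) = 9/4. So S'(2) = -13/2.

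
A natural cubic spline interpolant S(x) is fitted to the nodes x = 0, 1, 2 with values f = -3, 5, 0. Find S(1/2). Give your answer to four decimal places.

With σ_i denoting the second derivative at x_i, h_i = 1, 1, and Δ_i = (y_(i+1) − y_i)/h_i = 8, -5:
  1·σ_0 + 4·σ_1 + 1·σ_2 = 6(Δ_1 - Δ_0) = -78
Natural end conditions: σ_0 = σ_2 = 0.
Solving: σ_0 = 0, σ_1 = -39/2, σ_2 = 0.
On [0, 1], S(x) = -3 + 45/4·x + 0·x² - 13/4·x³.
With x = 1/2: S(1/2) = 71/32.

2.2188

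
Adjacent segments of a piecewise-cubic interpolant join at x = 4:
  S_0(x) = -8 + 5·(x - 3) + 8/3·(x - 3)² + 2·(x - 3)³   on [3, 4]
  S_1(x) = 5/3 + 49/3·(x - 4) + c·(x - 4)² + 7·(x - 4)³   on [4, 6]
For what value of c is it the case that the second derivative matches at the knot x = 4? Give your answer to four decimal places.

8.6667

S_0''(x) = 16/3 + 12·(x - 3), so S_0''(4) = 52/3. On the right, S_1''(4) = 2c, so c = 26/3.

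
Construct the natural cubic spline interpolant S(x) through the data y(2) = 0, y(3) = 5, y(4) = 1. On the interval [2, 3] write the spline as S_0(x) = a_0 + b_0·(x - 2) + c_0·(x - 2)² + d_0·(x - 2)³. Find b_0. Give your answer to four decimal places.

7.2500

Put m_i = S'' at the i-th knot. Here h = (1, 1) and Δ = (5, -4), so the interior equations h_(i-1)·m_(i-1) + 2(h_(i-1)+h_i)·m_i + h_i·m_(i+1) = 6(Δ_i − Δ_(i-1)) read
  1·m_0 + 4·m_1 + 1·m_2 = 6(Δ_1 - Δ_0) = -54
Natural end conditions: m_0 = m_2 = 0.
Hence m_0 = 0, m_1 = -27/2, m_2 = 0.
On [2, 3], with S_0(x) = a_0 + b_0·(x - 2) + c_0·(x - 2)² + d_0·(x - 2)³: c_0 = m_0/2 = 0, d_0 = (m_1 - m_0)/(6h_0) = -9/4, b_0 = Δ_0 - h_0(2m_0 + m_1)/6 = 29/4.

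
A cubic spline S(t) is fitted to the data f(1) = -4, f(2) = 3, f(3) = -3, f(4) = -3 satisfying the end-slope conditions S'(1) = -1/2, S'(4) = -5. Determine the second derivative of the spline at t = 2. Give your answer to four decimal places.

Put M_i = S'' at the i-th knot. Here h = (1, 1, 1) and Δ = (7, -6, 0), so the interior equations h_(i-1)·M_(i-1) + 2(h_(i-1)+h_i)·M_i + h_i·M_(i+1) = 6(Δ_i − Δ_(i-1)) read
  1·M_0 + 4·M_1 + 1·M_2 = 6(Δ_1 - Δ_0) = -78
  1·M_1 + 4·M_2 + 1·M_3 = 6(Δ_2 - Δ_1) = 36
Clamped end conditions give two more equations: 2h_0·M_0 + h_0·M_1 = 6(Δ_0 - S'(1)) = 45 and h_2·M_2 + 2h_2·M_3 = 6(S'(4) - Δ_2) = -30.
Solving the tridiagonal system: M_0 = 202/5, M_1 = -179/5, M_2 = 124/5, M_3 = -137/5.

-35.8000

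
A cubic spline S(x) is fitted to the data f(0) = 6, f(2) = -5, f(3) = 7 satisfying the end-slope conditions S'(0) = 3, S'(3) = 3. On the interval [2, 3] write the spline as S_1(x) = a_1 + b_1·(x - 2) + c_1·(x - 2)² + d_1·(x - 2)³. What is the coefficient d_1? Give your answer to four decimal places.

Put m_i = S'' at the i-th knot. Here h = (2, 1) and Δ = (-11/2, 12), so the interior equations h_(i-1)·m_(i-1) + 2(h_(i-1)+h_i)·m_i + h_i·m_(i+1) = 6(Δ_i − Δ_(i-1)) read
  2·m_0 + 6·m_1 + 1·m_2 = 6(Δ_1 - Δ_0) = 105
Clamped end conditions give two more equations: 2h_0·m_0 + h_0·m_1 = 6(Δ_0 - S'(0)) = -51 and h_1·m_1 + 2h_1·m_2 = 6(S'(3) - Δ_1) = -54.
Solving the tridiagonal system: m_0 = -121/4, m_1 = 35, m_2 = -89/2.
On [2, 3], with S_1(x) = a_1 + b_1·(x - 2) + c_1·(x - 2)² + d_1·(x - 2)³: c_1 = m_1/2 = 35/2, d_1 = (m_2 - m_1)/(6h_1) = -53/4, b_1 = Δ_1 - h_1(2m_1 + m_2)/6 = 31/4.

-13.2500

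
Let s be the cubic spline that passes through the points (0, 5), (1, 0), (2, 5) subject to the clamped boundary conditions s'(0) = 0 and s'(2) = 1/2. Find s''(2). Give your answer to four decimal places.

With M_i denoting the second derivative at x_i, h_i = 1, 1, and Δ_i = (y_(i+1) − y_i)/h_i = -5, 5:
  1·M_0 + 4·M_1 + 1·M_2 = 6(Δ_1 - Δ_0) = 60
Clamped end conditions give two more equations: 2h_0·M_0 + h_0·M_1 = 6(Δ_0 - s'(0)) = -30 and h_1·M_1 + 2h_1·M_2 = 6(s'(2) - Δ_1) = -27.
Solving: M_0 = -119/4, M_1 = 59/2, M_2 = -113/4.

-28.2500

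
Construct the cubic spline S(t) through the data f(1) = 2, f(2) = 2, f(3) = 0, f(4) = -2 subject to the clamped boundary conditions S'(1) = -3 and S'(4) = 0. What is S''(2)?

Put M_i = S'' at the i-th knot. Here h = (1, 1, 1) and Δ = (0, -2, -2), so the interior equations h_(i-1)·M_(i-1) + 2(h_(i-1)+h_i)·M_i + h_i·M_(i+1) = 6(Δ_i − Δ_(i-1)) read
  1·M_0 + 4·M_1 + 1·M_2 = 6(Δ_1 - Δ_0) = -12
  1·M_1 + 4·M_2 + 1·M_3 = 6(Δ_2 - Δ_1) = 0
Clamped end conditions give two more equations: 2h_0·M_0 + h_0·M_1 = 6(Δ_0 - S'(1)) = 18 and h_2·M_2 + 2h_2·M_3 = 6(S'(4) - Δ_2) = 12.
Solving the tridiagonal system: M_0 = 12, M_1 = -6, M_2 = 0, M_3 = 6.

-6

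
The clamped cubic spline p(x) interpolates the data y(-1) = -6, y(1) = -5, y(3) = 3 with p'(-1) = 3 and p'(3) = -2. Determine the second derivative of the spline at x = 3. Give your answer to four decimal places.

-12.8750

Let M_i = p''(x_i). Step sizes h_i = 2, 2; slopes of the chords Δ_i = (y_(i+1) - y_i)/h_i = 1/2, 4.
  2·M_0 + 8·M_1 + 2·M_2 = 6(Δ_1 - Δ_0) = 21
Clamped end conditions give two more equations: 2h_0·M_0 + h_0·M_1 = 6(Δ_0 - p'(-1)) = -15 and h_1·M_1 + 2h_1·M_2 = 6(p'(3) - Δ_1) = -36.
Solving the tridiagonal system: M_0 = -61/8, M_1 = 31/4, M_2 = -103/8.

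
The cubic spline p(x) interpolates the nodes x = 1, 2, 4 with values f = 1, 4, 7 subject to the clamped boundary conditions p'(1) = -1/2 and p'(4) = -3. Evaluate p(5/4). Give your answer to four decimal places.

1.1914

Let σ_i = p''(x_i). Step sizes h_i = 1, 2; slopes of the chords Δ_i = (y_(i+1) - y_i)/h_i = 3, 3/2.
  1·σ_0 + 6·σ_1 + 2·σ_2 = 6(Δ_1 - Δ_0) = -9
Clamped end conditions give two more equations: 2h_0·σ_0 + h_0·σ_1 = 6(Δ_0 - p'(1)) = 21 and h_1·σ_1 + 2h_1·σ_2 = 6(p'(4) - Δ_1) = -27.
Forward elimination and back-substitution give σ_0 = 67/6, σ_1 = -4/3, σ_2 = -73/12.
On [1, 2], p(x) = 1 - 1/2·(x - 1) + 67/12·(x - 1)² - 25/12·(x - 1)³.
With (x - 1) = 1/4: p(5/4) = 305/256.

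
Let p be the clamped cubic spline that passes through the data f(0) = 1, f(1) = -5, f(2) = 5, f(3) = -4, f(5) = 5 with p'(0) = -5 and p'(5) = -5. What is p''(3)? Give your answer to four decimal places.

31.2439

With σ_i denoting the second derivative at x_i, h_i = 1, 1, 1, 2, and Δ_i = (y_(i+1) − y_i)/h_i = -6, 10, -9, 9/2:
  1·σ_0 + 4·σ_1 + 1·σ_2 = 6(Δ_1 - Δ_0) = 96
  1·σ_1 + 4·σ_2 + 1·σ_3 = 6(Δ_2 - Δ_1) = -114
  1·σ_2 + 6·σ_3 + 2·σ_4 = 6(Δ_3 - Δ_2) = 81
Clamped end conditions give two more equations: 2h_0·σ_0 + h_0·σ_1 = 6(Δ_0 - p'(0)) = -6 and h_3·σ_3 + 2h_3·σ_4 = 6(p'(5) - Δ_3) = -57.
Forward elimination and back-substitution give σ_0 = -1953/82, σ_1 = 1707/41, σ_2 = -3831/82, σ_3 = 1281/41, σ_4 = -4899/164.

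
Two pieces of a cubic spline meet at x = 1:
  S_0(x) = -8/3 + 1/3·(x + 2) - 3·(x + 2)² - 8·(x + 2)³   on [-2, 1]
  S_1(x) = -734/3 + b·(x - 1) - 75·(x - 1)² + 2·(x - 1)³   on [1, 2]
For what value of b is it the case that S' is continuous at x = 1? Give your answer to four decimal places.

-233.6667

S_0'(x) = 1/3 - 6·(x + 2) - 24·(x + 2)², so S_0'(1) = -701/3. On the right, S_1'(1) = b, so b = -701/3.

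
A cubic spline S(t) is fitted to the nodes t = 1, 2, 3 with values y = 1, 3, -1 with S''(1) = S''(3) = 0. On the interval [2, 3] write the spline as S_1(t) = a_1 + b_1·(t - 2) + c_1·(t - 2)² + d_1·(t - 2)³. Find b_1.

-1

Put m_i = S'' at the i-th knot. Here h = (1, 1) and Δ = (2, -4), so the interior equations h_(i-1)·m_(i-1) + 2(h_(i-1)+h_i)·m_i + h_i·m_(i+1) = 6(Δ_i − Δ_(i-1)) read
  1·m_0 + 4·m_1 + 1·m_2 = 6(Δ_1 - Δ_0) = -36
Natural end conditions: m_0 = m_2 = 0.
Hence m_0 = 0, m_1 = -9, m_2 = 0.
On [2, 3], with S_1(t) = a_1 + b_1·(t - 2) + c_1·(t - 2)² + d_1·(t - 2)³: c_1 = m_1/2 = -9/2, d_1 = (m_2 - m_1)/(6h_1) = 3/2, b_1 = Δ_1 - h_1(2m_1 + m_2)/6 = -1.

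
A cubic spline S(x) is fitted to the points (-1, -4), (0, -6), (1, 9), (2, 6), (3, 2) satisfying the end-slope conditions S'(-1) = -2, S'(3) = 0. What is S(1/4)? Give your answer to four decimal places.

Let M_i = S''(x_i). Step sizes h_i = 1, 1, 1, 1; slopes of the chords Δ_i = (y_(i+1) - y_i)/h_i = -2, 15, -3, -4.
  1·M_0 + 4·M_1 + 1·M_2 = 6(Δ_1 - Δ_0) = 102
  1·M_1 + 4·M_2 + 1·M_3 = 6(Δ_2 - Δ_1) = -108
  1·M_2 + 4·M_3 + 1·M_4 = 6(Δ_3 - Δ_2) = -6
Clamped end conditions give two more equations: 2h_0·M_0 + h_0·M_1 = 6(Δ_0 - S'(-1)) = 0 and h_3·M_3 + 2h_3·M_4 = 6(S'(3) - Δ_3) = 24.
Solving: M_0 = -281/14, M_1 = 281/7, M_2 = -77/2, M_3 = 41/7, M_4 = 127/14.
On [0, 1], S(x) = -6 + 225/28·x + 281/14·x² - 367/28·x³.
With x = 1/4: S(1/4) = -753/256.

-2.9414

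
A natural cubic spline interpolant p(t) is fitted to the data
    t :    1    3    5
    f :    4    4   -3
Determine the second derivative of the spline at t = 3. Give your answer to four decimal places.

-2.6250

Let M_i = p''(x_i). Step sizes h_i = 2, 2; slopes of the chords Δ_i = (y_(i+1) - y_i)/h_i = 0, -7/2.
  2·M_0 + 8·M_1 + 2·M_2 = 6(Δ_1 - Δ_0) = -21
Natural end conditions: M_0 = M_2 = 0.
Hence M_0 = 0, M_1 = -21/8, M_2 = 0.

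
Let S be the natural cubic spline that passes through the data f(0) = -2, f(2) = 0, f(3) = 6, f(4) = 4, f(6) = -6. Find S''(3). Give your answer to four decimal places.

Put m_i = S'' at the i-th knot. Here h = (2, 1, 1, 2) and Δ = (1, 6, -2, -5), so the interior equations h_(i-1)·m_(i-1) + 2(h_(i-1)+h_i)·m_i + h_i·m_(i+1) = 6(Δ_i − Δ_(i-1)) read
  2·m_0 + 6·m_1 + 1·m_2 = 6(Δ_1 - Δ_0) = 30
  1·m_1 + 4·m_2 + 1·m_3 = 6(Δ_2 - Δ_1) = -48
  1·m_2 + 6·m_3 + 2·m_4 = 6(Δ_3 - Δ_2) = -18
Natural end conditions: m_0 = m_4 = 0.
Forward elimination and back-substitution give m_0 = 0, m_1 = 80/11, m_2 = -150/11, m_3 = -8/11, m_4 = 0.

-13.6364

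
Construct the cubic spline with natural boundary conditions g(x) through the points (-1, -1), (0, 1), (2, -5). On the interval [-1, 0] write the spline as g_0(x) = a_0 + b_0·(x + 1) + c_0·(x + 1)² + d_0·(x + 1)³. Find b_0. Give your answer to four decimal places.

2.8333

Put M_i = g'' at the i-th knot. Here h = (1, 2) and Δ = (2, -3), so the interior equations h_(i-1)·M_(i-1) + 2(h_(i-1)+h_i)·M_i + h_i·M_(i+1) = 6(Δ_i − Δ_(i-1)) read
  1·M_0 + 6·M_1 + 2·M_2 = 6(Δ_1 - Δ_0) = -30
Natural end conditions: M_0 = M_2 = 0.
Solving: M_0 = 0, M_1 = -5, M_2 = 0.
On [-1, 0], with g_0(x) = a_0 + b_0·(x + 1) + c_0·(x + 1)² + d_0·(x + 1)³: c_0 = M_0/2 = 0, d_0 = (M_1 - M_0)/(6h_0) = -5/6, b_0 = Δ_0 - h_0(2M_0 + M_1)/6 = 17/6.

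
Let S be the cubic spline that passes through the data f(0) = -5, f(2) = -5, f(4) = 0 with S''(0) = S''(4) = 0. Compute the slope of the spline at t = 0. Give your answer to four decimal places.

-0.6250

With σ_i denoting the second derivative at x_i, h_i = 2, 2, and Δ_i = (y_(i+1) − y_i)/h_i = 0, 5/2:
  2·σ_0 + 8·σ_1 + 2·σ_2 = 6(Δ_1 - Δ_0) = 15
Natural end conditions: σ_0 = σ_2 = 0.
Solving the tridiagonal system: σ_0 = 0, σ_1 = 15/8, σ_2 = 0.
On [0, 2], S'(t) = b_0 + 2c_0·t + 3d_0·t² with b_0 = Δ_0 - h_0(2σ_0 + σ_1)/6 = -5/8, c_0 = σ_0/2 = 0, d_0 = (σ_1 - σ_0)/(6h_0) = 5/32. So S'(0) = -5/8.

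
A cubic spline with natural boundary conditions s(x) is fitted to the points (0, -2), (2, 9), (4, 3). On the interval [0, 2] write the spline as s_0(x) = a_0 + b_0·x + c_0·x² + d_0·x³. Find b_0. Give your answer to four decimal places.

7.6250

With M_i denoting the second derivative at x_i, h_i = 2, 2, and Δ_i = (y_(i+1) − y_i)/h_i = 11/2, -3:
  2·M_0 + 8·M_1 + 2·M_2 = 6(Δ_1 - Δ_0) = -51
Natural end conditions: M_0 = M_2 = 0.
Hence M_0 = 0, M_1 = -51/8, M_2 = 0.
On [0, 2], with s_0(x) = a_0 + b_0·x + c_0·x² + d_0·x³: c_0 = M_0/2 = 0, d_0 = (M_1 - M_0)/(6h_0) = -17/32, b_0 = Δ_0 - h_0(2M_0 + M_1)/6 = 61/8.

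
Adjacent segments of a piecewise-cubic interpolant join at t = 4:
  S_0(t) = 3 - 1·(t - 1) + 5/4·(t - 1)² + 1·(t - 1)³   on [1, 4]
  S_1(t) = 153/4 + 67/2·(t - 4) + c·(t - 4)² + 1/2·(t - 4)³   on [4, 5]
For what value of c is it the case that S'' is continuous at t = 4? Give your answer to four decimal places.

S_0''(t) = 5/2 + 6·(t - 1), so S_0''(4) = 41/2. On the right, S_1''(4) = 2c, so c = 41/4.

10.2500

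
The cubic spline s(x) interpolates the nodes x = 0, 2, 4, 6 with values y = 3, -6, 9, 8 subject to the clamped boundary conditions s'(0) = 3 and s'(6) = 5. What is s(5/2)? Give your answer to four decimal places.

Put M_i = s'' at the i-th knot. Here h = (2, 2, 2) and Δ = (-9/2, 15/2, -1/2), so the interior equations h_(i-1)·M_(i-1) + 2(h_(i-1)+h_i)·M_i + h_i·M_(i+1) = 6(Δ_i − Δ_(i-1)) read
  2·M_0 + 8·M_1 + 2·M_2 = 6(Δ_1 - Δ_0) = 72
  2·M_1 + 8·M_2 + 2·M_3 = 6(Δ_2 - Δ_1) = -48
Clamped end conditions give two more equations: 2h_0·M_0 + h_0·M_1 = 6(Δ_0 - s'(0)) = -45 and h_2·M_2 + 2h_2·M_3 = 6(s'(6) - Δ_2) = 33.
Solving: M_0 = -601/30, M_1 = 527/30, M_2 = -427/30, M_3 = 461/30.
On [2, 4], s(x) = -6 + 8/15·(x - 2) + 527/60·(x - 2)² - 53/20·(x - 2)³.
With (x - 2) = 1/2: s(5/2) = -619/160.

-3.8688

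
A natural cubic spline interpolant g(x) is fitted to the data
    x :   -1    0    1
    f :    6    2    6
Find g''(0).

12

Let M_i = g''(x_i). Step sizes h_i = 1, 1; slopes of the chords Δ_i = (y_(i+1) - y_i)/h_i = -4, 4.
  1·M_0 + 4·M_1 + 1·M_2 = 6(Δ_1 - Δ_0) = 48
Natural end conditions: M_0 = M_2 = 0.
Solving the tridiagonal system: M_0 = 0, M_1 = 12, M_2 = 0.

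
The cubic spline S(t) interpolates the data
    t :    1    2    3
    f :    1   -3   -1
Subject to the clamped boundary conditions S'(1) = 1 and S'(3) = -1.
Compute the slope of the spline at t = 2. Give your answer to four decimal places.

-1.5000

Put m_i = S'' at the i-th knot. Here h = (1, 1) and Δ = (-4, 2), so the interior equations h_(i-1)·m_(i-1) + 2(h_(i-1)+h_i)·m_i + h_i·m_(i+1) = 6(Δ_i − Δ_(i-1)) read
  1·m_0 + 4·m_1 + 1·m_2 = 6(Δ_1 - Δ_0) = 36
Clamped end conditions give two more equations: 2h_0·m_0 + h_0·m_1 = 6(Δ_0 - S'(1)) = -30 and h_1·m_1 + 2h_1·m_2 = 6(S'(3) - Δ_1) = -18.
Forward elimination and back-substitution give m_0 = -25, m_1 = 20, m_2 = -19.
On [2, 3], S'(t) = b_1 + 2c_1·(t - 2) + 3d_1·(t - 2)² with b_1 = Δ_1 - h_1(2m_1 + m_2)/6 = -3/2, c_1 = m_1/2 = 10, d_1 = (m_2 - m_1)/(6h_1) = -13/2. So S'(2) = -3/2.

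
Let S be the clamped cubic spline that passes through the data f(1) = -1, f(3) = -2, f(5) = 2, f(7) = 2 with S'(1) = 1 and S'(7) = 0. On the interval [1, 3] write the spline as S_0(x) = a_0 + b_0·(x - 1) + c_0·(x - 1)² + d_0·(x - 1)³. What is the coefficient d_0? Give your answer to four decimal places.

With m_i denoting the second derivative at x_i, h_i = 2, 2, 2, and Δ_i = (y_(i+1) − y_i)/h_i = -1/2, 2, 0:
  2·m_0 + 8·m_1 + 2·m_2 = 6(Δ_1 - Δ_0) = 15
  2·m_1 + 8·m_2 + 2·m_3 = 6(Δ_2 - Δ_1) = -12
Clamped end conditions give two more equations: 2h_0·m_0 + h_0·m_1 = 6(Δ_0 - S'(1)) = -9 and h_2·m_2 + 2h_2·m_3 = 6(S'(7) - Δ_2) = 0.
Solving the tridiagonal system: m_0 = -121/30, m_1 = 107/30, m_2 = -41/15, m_3 = 41/30.
On [1, 3], with S_0(x) = a_0 + b_0·(x - 1) + c_0·(x - 1)² + d_0·(x - 1)³: c_0 = m_0/2 = -121/60, d_0 = (m_1 - m_0)/(6h_0) = 19/30, b_0 = Δ_0 - h_0(2m_0 + m_1)/6 = 1.

0.6333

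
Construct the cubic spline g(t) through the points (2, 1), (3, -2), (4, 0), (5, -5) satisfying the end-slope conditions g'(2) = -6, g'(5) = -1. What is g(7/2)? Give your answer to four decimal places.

-0.5417

Put M_i = g'' at the i-th knot. Here h = (1, 1, 1) and Δ = (-3, 2, -5), so the interior equations h_(i-1)·M_(i-1) + 2(h_(i-1)+h_i)·M_i + h_i·M_(i+1) = 6(Δ_i − Δ_(i-1)) read
  1·M_0 + 4·M_1 + 1·M_2 = 6(Δ_1 - Δ_0) = 30
  1·M_1 + 4·M_2 + 1·M_3 = 6(Δ_2 - Δ_1) = -42
Clamped end conditions give two more equations: 2h_0·M_0 + h_0·M_1 = 6(Δ_0 - g'(2)) = 18 and h_2·M_2 + 2h_2·M_3 = 6(g'(5) - Δ_2) = 24.
Solving the tridiagonal system: M_0 = 10/3, M_1 = 34/3, M_2 = -56/3, M_3 = 64/3.
On [3, 4], g(t) = -2 + 4/3·(t - 3) + 17/3·(t - 3)² - 5·(t - 3)³.
With (t - 3) = 1/2: g(7/2) = -13/24.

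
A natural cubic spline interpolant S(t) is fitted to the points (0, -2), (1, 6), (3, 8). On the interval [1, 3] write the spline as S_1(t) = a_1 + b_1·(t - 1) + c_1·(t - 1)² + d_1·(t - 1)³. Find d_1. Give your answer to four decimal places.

0.5833

With m_i denoting the second derivative at x_i, h_i = 1, 2, and Δ_i = (y_(i+1) − y_i)/h_i = 8, 1:
  1·m_0 + 6·m_1 + 2·m_2 = 6(Δ_1 - Δ_0) = -42
Natural end conditions: m_0 = m_2 = 0.
Forward elimination and back-substitution give m_0 = 0, m_1 = -7, m_2 = 0.
On [1, 3], with S_1(t) = a_1 + b_1·(t - 1) + c_1·(t - 1)² + d_1·(t - 1)³: c_1 = m_1/2 = -7/2, d_1 = (m_2 - m_1)/(6h_1) = 7/12, b_1 = Δ_1 - h_1(2m_1 + m_2)/6 = 17/3.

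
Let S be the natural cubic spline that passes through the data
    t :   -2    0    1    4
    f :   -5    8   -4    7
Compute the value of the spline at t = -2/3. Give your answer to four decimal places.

Write σ_i for S''(x_i). With h_i = 2, 1, 3 and divided differences Δ_i = 13/2, -12, 11/3, the continuity of S' gives the tridiagonal system
  2·σ_0 + 6·σ_1 + 1·σ_2 = 6(Δ_1 - Δ_0) = -111
  1·σ_1 + 8·σ_2 + 3·σ_3 = 6(Δ_2 - Δ_1) = 94
Natural end conditions: σ_0 = σ_3 = 0.
Forward elimination and back-substitution give σ_0 = 0, σ_1 = -982/47, σ_2 = 675/47, σ_3 = 0.
On [-2, 0], S(t) = -5 + 3797/282·(t + 2) + 0·(t + 2)² - 491/282·(t + 2)³.
With (t + 2) = 4/3: S(-2/3) = 33599/3807.

8.8256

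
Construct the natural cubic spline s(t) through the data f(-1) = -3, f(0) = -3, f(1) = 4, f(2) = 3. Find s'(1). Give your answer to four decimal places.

4.2000

Write M_i for s''(x_i). With h_i = 1, 1, 1 and divided differences Δ_i = 0, 7, -1, the continuity of s' gives the tridiagonal system
  1·M_0 + 4·M_1 + 1·M_2 = 6(Δ_1 - Δ_0) = 42
  1·M_1 + 4·M_2 + 1·M_3 = 6(Δ_2 - Δ_1) = -48
Natural end conditions: M_0 = M_3 = 0.
Solving the tridiagonal system: M_0 = 0, M_1 = 72/5, M_2 = -78/5, M_3 = 0.
On [1, 2], s'(t) = b_2 + 2c_2·(t - 1) + 3d_2·(t - 1)² with b_2 = Δ_2 - h_2(2M_2 + M_3)/6 = 21/5, c_2 = M_2/2 = -39/5, d_2 = (M_3 - M_2)/(6h_2) = 13/5. So s'(1) = 21/5.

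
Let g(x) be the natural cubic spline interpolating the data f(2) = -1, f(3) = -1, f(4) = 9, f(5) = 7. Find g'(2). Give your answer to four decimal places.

With M_i denoting the second derivative at x_i, h_i = 1, 1, 1, and Δ_i = (y_(i+1) − y_i)/h_i = 0, 10, -2:
  1·M_0 + 4·M_1 + 1·M_2 = 6(Δ_1 - Δ_0) = 60
  1·M_1 + 4·M_2 + 1·M_3 = 6(Δ_2 - Δ_1) = -72
Natural end conditions: M_0 = M_3 = 0.
Forward elimination and back-substitution give M_0 = 0, M_1 = 104/5, M_2 = -116/5, M_3 = 0.
On [2, 3], g'(x) = b_0 + 2c_0·(x - 2) + 3d_0·(x - 2)² with b_0 = Δ_0 - h_0(2M_0 + M_1)/6 = -52/15, c_0 = M_0/2 = 0, d_0 = (M_1 - M_0)/(6h_0) = 52/15. So g'(2) = -52/15.

-3.4667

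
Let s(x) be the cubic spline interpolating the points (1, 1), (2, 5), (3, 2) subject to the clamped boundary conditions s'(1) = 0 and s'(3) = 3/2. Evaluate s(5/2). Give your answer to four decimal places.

Let m_i = s''(x_i). Step sizes h_i = 1, 1; slopes of the chords Δ_i = (y_(i+1) - y_i)/h_i = 4, -3.
  1·m_0 + 4·m_1 + 1·m_2 = 6(Δ_1 - Δ_0) = -42
Clamped end conditions give two more equations: 2h_0·m_0 + h_0·m_1 = 6(Δ_0 - s'(1)) = 24 and h_1·m_1 + 2h_1·m_2 = 6(s'(3) - Δ_1) = 27.
Forward elimination and back-substitution give m_0 = 93/4, m_1 = -45/2, m_2 = 99/4.
On [2, 3], s(x) = 5 + 3/8·(x - 2) - 45/4·(x - 2)² + 63/8·(x - 2)³.
With (x - 2) = 1/2: s(5/2) = 215/64.

3.3594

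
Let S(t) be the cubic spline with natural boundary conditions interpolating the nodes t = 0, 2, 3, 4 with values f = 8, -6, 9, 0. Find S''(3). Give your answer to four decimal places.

-43.3043

Put σ_i = S'' at the i-th knot. Here h = (2, 1, 1) and Δ = (-7, 15, -9), so the interior equations h_(i-1)·σ_(i-1) + 2(h_(i-1)+h_i)·σ_i + h_i·σ_(i+1) = 6(Δ_i − Δ_(i-1)) read
  2·σ_0 + 6·σ_1 + 1·σ_2 = 6(Δ_1 - Δ_0) = 132
  1·σ_1 + 4·σ_2 + 1·σ_3 = 6(Δ_2 - Δ_1) = -144
Natural end conditions: σ_0 = σ_3 = 0.
Forward elimination and back-substitution give σ_0 = 0, σ_1 = 672/23, σ_2 = -996/23, σ_3 = 0.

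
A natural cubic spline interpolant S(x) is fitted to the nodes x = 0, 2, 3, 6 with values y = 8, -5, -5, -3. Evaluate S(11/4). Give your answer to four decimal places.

-5.2385

Let m_i = S''(x_i). Step sizes h_i = 2, 1, 3; slopes of the chords Δ_i = (y_(i+1) - y_i)/h_i = -13/2, 0, 2/3.
  2·m_0 + 6·m_1 + 1·m_2 = 6(Δ_1 - Δ_0) = 39
  1·m_1 + 8·m_2 + 3·m_3 = 6(Δ_2 - Δ_1) = 4
Natural end conditions: m_0 = m_3 = 0.
Hence m_0 = 0, m_1 = 308/47, m_2 = -15/47, m_3 = 0.
On [2, 3], S(x) = -5 - 601/282·(x - 2) + 154/47·(x - 2)² - 323/282·(x - 2)³.
With (x - 2) = 3/4: S(11/4) = -31515/6016.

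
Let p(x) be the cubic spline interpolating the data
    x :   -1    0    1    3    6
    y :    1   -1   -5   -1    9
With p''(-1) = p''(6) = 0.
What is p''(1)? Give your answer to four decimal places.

Let m_i = p''(x_i). Step sizes h_i = 1, 1, 2, 3; slopes of the chords Δ_i = (y_(i+1) - y_i)/h_i = -2, -4, 2, 10/3.
  1·m_0 + 4·m_1 + 1·m_2 = 6(Δ_1 - Δ_0) = -12
  1·m_1 + 6·m_2 + 2·m_3 = 6(Δ_2 - Δ_1) = 36
  2·m_2 + 10·m_3 + 3·m_4 = 6(Δ_3 - Δ_2) = 8
Natural end conditions: m_0 = m_4 = 0.
Hence m_0 = 0, m_1 = -508/107, m_2 = 748/107, m_3 = -64/107, m_4 = 0.

6.9907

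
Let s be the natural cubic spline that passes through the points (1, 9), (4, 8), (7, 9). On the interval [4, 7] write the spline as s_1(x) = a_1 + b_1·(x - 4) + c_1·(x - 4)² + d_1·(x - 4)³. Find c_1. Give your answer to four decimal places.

With M_i denoting the second derivative at x_i, h_i = 3, 3, and Δ_i = (y_(i+1) − y_i)/h_i = -1/3, 1/3:
  3·M_0 + 12·M_1 + 3·M_2 = 6(Δ_1 - Δ_0) = 4
Natural end conditions: M_0 = M_2 = 0.
Solving the tridiagonal system: M_0 = 0, M_1 = 1/3, M_2 = 0.
On [4, 7], with s_1(x) = a_1 + b_1·(x - 4) + c_1·(x - 4)² + d_1·(x - 4)³: c_1 = M_1/2 = 1/6, d_1 = (M_2 - M_1)/(6h_1) = -1/54, b_1 = Δ_1 - h_1(2M_1 + M_2)/6 = 0.

0.1667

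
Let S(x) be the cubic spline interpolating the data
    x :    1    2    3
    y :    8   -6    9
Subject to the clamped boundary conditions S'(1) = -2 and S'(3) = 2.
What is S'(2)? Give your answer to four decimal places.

0.7500

Let M_i = S''(x_i). Step sizes h_i = 1, 1; slopes of the chords Δ_i = (y_(i+1) - y_i)/h_i = -14, 15.
  1·M_0 + 4·M_1 + 1·M_2 = 6(Δ_1 - Δ_0) = 174
Clamped end conditions give two more equations: 2h_0·M_0 + h_0·M_1 = 6(Δ_0 - S'(1)) = -72 and h_1·M_1 + 2h_1·M_2 = 6(S'(3) - Δ_1) = -78.
Solving the tridiagonal system: M_0 = -155/2, M_1 = 83, M_2 = -161/2.
On [2, 3], S'(x) = b_1 + 2c_1·(x - 2) + 3d_1·(x - 2)² with b_1 = Δ_1 - h_1(2M_1 + M_2)/6 = 3/4, c_1 = M_1/2 = 83/2, d_1 = (M_2 - M_1)/(6h_1) = -109/4. So S'(2) = 3/4.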